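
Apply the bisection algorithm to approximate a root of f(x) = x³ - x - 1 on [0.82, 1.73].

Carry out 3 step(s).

f(x) = x³ - x - 1
Initial interval: [0.82, 1.73]

Iteration 1:
  c_1 = (0.820000 + 1.730000)/2 = 1.275000
  f(c_1) = f(1.275000) = -0.202328
  f(a) × f(c) ≥ 0, new interval: [1.275000, 1.730000]
Iteration 2:
  c_2 = (1.275000 + 1.730000)/2 = 1.502500
  f(c_2) = f(1.502500) = 0.889403
  f(a) × f(c) < 0, new interval: [1.275000, 1.502500]
Iteration 3:
  c_3 = (1.275000 + 1.502500)/2 = 1.388750
  f(c_3) = f(1.388750) = 0.289630
  f(a) × f(c) < 0, new interval: [1.275000, 1.388750]

After 3 iteration(s), the approximation is c_3 = 1.388750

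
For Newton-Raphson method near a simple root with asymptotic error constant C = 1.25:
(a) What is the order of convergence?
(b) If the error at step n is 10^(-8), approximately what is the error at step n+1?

(a) Newton-Raphson has quadratic (order 2) convergence near simple roots.
    This means |e_{n+1}| ≈ C|e_n|².

(b) With |e_n| = 10^(-8) and C = 1.25:
    |e_{n+1}| ≈ 1.25 × (10^(-8))² = 1.25 × 10^(-16)

(a) 2 (quadratic); (b) |e_{n+1}| ≈ 1.250e-16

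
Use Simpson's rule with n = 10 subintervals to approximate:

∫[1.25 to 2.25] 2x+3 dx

f(x) = 2x+3
a = 1.25, b = 2.25, n = 10
h = (b - a)/n = 0.100000

Simpson's rule: (h/3)[f(x₀) + 4f(x₁) + 2f(x₂) + ... + f(xₙ)]

x_0 = 1.2500, f(x_0) = 5.500000, coefficient = 1
x_1 = 1.3500, f(x_1) = 5.700000, coefficient = 4
x_2 = 1.4500, f(x_2) = 5.900000, coefficient = 2
x_3 = 1.5500, f(x_3) = 6.100000, coefficient = 4
x_4 = 1.6500, f(x_4) = 6.300000, coefficient = 2
x_5 = 1.7500, f(x_5) = 6.500000, coefficient = 4
x_6 = 1.8500, f(x_6) = 6.700000, coefficient = 2
x_7 = 1.9500, f(x_7) = 6.900000, coefficient = 4
x_8 = 2.0500, f(x_8) = 7.100000, coefficient = 2
x_9 = 2.1500, f(x_9) = 7.300000, coefficient = 4
x_10 = 2.2500, f(x_10) = 7.500000, coefficient = 1

I ≈ (0.100000/3) × 195.000000 = 6.500000
Exact value: 6.500000
Error: 0.000000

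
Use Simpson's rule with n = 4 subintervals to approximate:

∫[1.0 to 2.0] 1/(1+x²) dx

f(x) = 1/(1+x²)
a = 1.0, b = 2.0, n = 4
h = (b - a)/n = 0.250000

Simpson's rule: (h/3)[f(x₀) + 4f(x₁) + 2f(x₂) + ... + f(xₙ)]

x_0 = 1.0000, f(x_0) = 0.500000, coefficient = 1
x_1 = 1.2500, f(x_1) = 0.390244, coefficient = 4
x_2 = 1.5000, f(x_2) = 0.307692, coefficient = 2
x_3 = 1.7500, f(x_3) = 0.246154, coefficient = 4
x_4 = 2.0000, f(x_4) = 0.200000, coefficient = 1

I ≈ (0.250000/3) × 3.860976 = 0.321748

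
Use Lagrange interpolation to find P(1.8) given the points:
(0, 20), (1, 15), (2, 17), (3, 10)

Lagrange interpolation formula:
P(x) = Σ yᵢ × Lᵢ(x)
where Lᵢ(x) = Π_{j≠i} (x - xⱼ)/(xᵢ - xⱼ)

L_0(1.8) = (1.8 - 1)/(0 - 1) × (1.8 - 2)/(0 - 2) × (1.8 - 3)/(0 - 3) = -0.032000
L_1(1.8) = (1.8 - 0)/(1 - 0) × (1.8 - 2)/(1 - 2) × (1.8 - 3)/(1 - 3) = 0.216000
L_2(1.8) = (1.8 - 0)/(2 - 0) × (1.8 - 1)/(2 - 1) × (1.8 - 3)/(2 - 3) = 0.864000
L_3(1.8) = (1.8 - 0)/(3 - 0) × (1.8 - 1)/(3 - 1) × (1.8 - 2)/(3 - 2) = -0.048000

P(1.8) = 20×L_0(1.8) + 15×L_1(1.8) + 17×L_2(1.8) + 10×L_3(1.8)
P(1.8) = 16.808000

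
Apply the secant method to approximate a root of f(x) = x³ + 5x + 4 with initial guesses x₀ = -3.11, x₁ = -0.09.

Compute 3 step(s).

f(x) = x³ + 5x + 4
x₀ = -3.11, x₁ = -0.09

Secant formula: x_{n+1} = x_n - f(x_n)(x_n - x_{n-1})/(f(x_n) - f(x_{n-1}))

Iteration 1:
  f(-3.110000) = -41.630231
  f(-0.090000) = 3.549271
  x_2 = -0.090000 - 3.549271×(-0.090000 - (-3.110000))/(3.549271 - (-41.630231))
       = -0.327249
Iteration 2:
  f(-0.090000) = 3.549271
  f(-0.327249) = 2.328708
  x_3 = -0.327249 - 2.328708×(-0.327249 - (-0.090000))/(2.328708 - 3.549271)
       = -0.779896
Iteration 3:
  f(-0.327249) = 2.328708
  f(-0.779896) = -0.373844
  x_4 = -0.779896 - (-0.373844)×(-0.779896 - (-0.327249))/(-0.373844 - 2.328708)
       = -0.717282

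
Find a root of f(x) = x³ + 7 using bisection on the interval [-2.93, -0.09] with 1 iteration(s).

f(x) = x³ + 7
Initial interval: [-2.93, -0.09]

Iteration 1:
  c_1 = (-2.930000 + (-0.090000))/2 = -1.510000
  f(c_1) = f(-1.510000) = 3.557049
  f(a) × f(c) < 0, new interval: [-2.930000, -1.510000]

After 1 iteration(s), the approximation is c_1 = -1.510000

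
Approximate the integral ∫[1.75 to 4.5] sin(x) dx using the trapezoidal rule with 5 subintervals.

f(x) = sin(x)
a = 1.75, b = 4.5, n = 5
h = (b - a)/n = 0.550000

Trapezoidal rule: (h/2)[f(x₀) + 2f(x₁) + 2f(x₂) + ... + f(xₙ)]

x_0 = 1.7500, f(x_0) = 0.983986, coefficient = 1
x_1 = 2.3000, f(x_1) = 0.745705, coefficient = 2
x_2 = 2.8500, f(x_2) = 0.287478, coefficient = 2
x_3 = 3.4000, f(x_3) = -0.255541, coefficient = 2
x_4 = 3.9500, f(x_4) = -0.723188, coefficient = 2
x_5 = 4.5000, f(x_5) = -0.977530, coefficient = 1

I ≈ (0.550000/2) × 0.115364 = 0.031725
Exact value: 0.032550
Error: 0.000825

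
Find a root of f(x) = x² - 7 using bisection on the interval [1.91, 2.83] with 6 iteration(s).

f(x) = x² - 7
Initial interval: [1.91, 2.83]

Iteration 1:
  c_1 = (1.910000 + 2.830000)/2 = 2.370000
  f(c_1) = f(2.370000) = -1.383100
  f(a) × f(c) ≥ 0, new interval: [2.370000, 2.830000]
Iteration 2:
  c_2 = (2.370000 + 2.830000)/2 = 2.600000
  f(c_2) = f(2.600000) = -0.240000
  f(a) × f(c) ≥ 0, new interval: [2.600000, 2.830000]
Iteration 3:
  c_3 = (2.600000 + 2.830000)/2 = 2.715000
  f(c_3) = f(2.715000) = 0.371225
  f(a) × f(c) < 0, new interval: [2.600000, 2.715000]
Iteration 4:
  c_4 = (2.600000 + 2.715000)/2 = 2.657500
  f(c_4) = f(2.657500) = 0.062306
  f(a) × f(c) < 0, new interval: [2.600000, 2.657500]
Iteration 5:
  c_5 = (2.600000 + 2.657500)/2 = 2.628750
  f(c_5) = f(2.628750) = -0.089673
  f(a) × f(c) ≥ 0, new interval: [2.628750, 2.657500]
Iteration 6:
  c_6 = (2.628750 + 2.657500)/2 = 2.643125
  f(c_6) = f(2.643125) = -0.013890
  f(a) × f(c) ≥ 0, new interval: [2.643125, 2.657500]

After 6 iteration(s), the approximation is c_6 = 2.643125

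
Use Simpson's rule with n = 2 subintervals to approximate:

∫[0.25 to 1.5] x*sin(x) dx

f(x) = x*sin(x)
a = 0.25, b = 1.5, n = 2
h = (b - a)/n = 0.625000

Simpson's rule: (h/3)[f(x₀) + 4f(x₁) + 2f(x₂) + ... + f(xₙ)]

x_0 = 0.2500, f(x_0) = 0.061851, coefficient = 1
x_1 = 0.8750, f(x_1) = 0.671601, coefficient = 4
x_2 = 1.5000, f(x_2) = 1.496242, coefficient = 1

I ≈ (0.625000/3) × 4.244496 = 0.884270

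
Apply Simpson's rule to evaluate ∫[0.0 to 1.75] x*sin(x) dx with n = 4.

f(x) = x*sin(x)
a = 0.0, b = 1.75, n = 4
h = (b - a)/n = 0.437500

Simpson's rule: (h/3)[f(x₀) + 4f(x₁) + 2f(x₂) + ... + f(xₙ)]

x_0 = 0.0000, f(x_0) = 0.000000, coefficient = 1
x_1 = 0.4375, f(x_1) = 0.185358, coefficient = 4
x_2 = 0.8750, f(x_2) = 0.671601, coefficient = 2
x_3 = 1.3125, f(x_3) = 1.268960, coefficient = 4
x_4 = 1.7500, f(x_4) = 1.721975, coefficient = 1

I ≈ (0.437500/3) × 8.882449 = 1.295357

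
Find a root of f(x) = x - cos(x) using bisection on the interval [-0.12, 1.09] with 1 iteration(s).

f(x) = x - cos(x)
Initial interval: [-0.12, 1.09]

Iteration 1:
  c_1 = (-0.120000 + 1.090000)/2 = 0.485000
  f(c_1) = f(0.485000) = -0.399675
  f(a) × f(c) ≥ 0, new interval: [0.485000, 1.090000]

After 1 iteration(s), the approximation is c_1 = 0.485000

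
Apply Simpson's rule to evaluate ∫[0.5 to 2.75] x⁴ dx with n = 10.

f(x) = x⁴
a = 0.5, b = 2.75, n = 10
h = (b - a)/n = 0.225000

Simpson's rule: (h/3)[f(x₀) + 4f(x₁) + 2f(x₂) + ... + f(xₙ)]

x_0 = 0.5000, f(x_0) = 0.062500, coefficient = 1
x_1 = 0.7250, f(x_1) = 0.276282, coefficient = 4
x_2 = 0.9500, f(x_2) = 0.814506, coefficient = 2
x_3 = 1.1750, f(x_3) = 1.906125, coefficient = 4
x_4 = 1.4000, f(x_4) = 3.841600, coefficient = 2
x_5 = 1.6250, f(x_5) = 6.972900, coefficient = 4
x_6 = 1.8500, f(x_6) = 11.713506, coefficient = 2
x_7 = 2.0750, f(x_7) = 18.538407, coefficient = 4
x_8 = 2.3000, f(x_8) = 27.984100, coefficient = 2
x_9 = 2.5250, f(x_9) = 40.648594, coefficient = 4
x_10 = 2.7500, f(x_10) = 57.191406, coefficient = 1

I ≈ (0.225000/3) × 419.330564 = 31.449792
Exact value: 31.449023
Error: 0.000769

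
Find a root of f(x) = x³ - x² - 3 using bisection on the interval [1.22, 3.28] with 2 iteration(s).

f(x) = x³ - x² - 3
Initial interval: [1.22, 3.28]

Iteration 1:
  c_1 = (1.220000 + 3.280000)/2 = 2.250000
  f(c_1) = f(2.250000) = 3.328125
  f(a) × f(c) < 0, new interval: [1.220000, 2.250000]
Iteration 2:
  c_2 = (1.220000 + 2.250000)/2 = 1.735000
  f(c_2) = f(1.735000) = -0.787485
  f(a) × f(c) ≥ 0, new interval: [1.735000, 2.250000]

After 2 iteration(s), the approximation is c_2 = 1.735000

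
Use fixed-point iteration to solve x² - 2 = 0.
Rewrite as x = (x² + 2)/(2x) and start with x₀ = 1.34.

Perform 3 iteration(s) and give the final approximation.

Equation: x² - 2 = 0
Fixed-point form: x = (x² + 2)/(2x)
x₀ = 1.34

x_1 = g(1.340000) = 1.416269
x_2 = g(1.416269) = 1.414215
x_3 = g(1.414215) = 1.414214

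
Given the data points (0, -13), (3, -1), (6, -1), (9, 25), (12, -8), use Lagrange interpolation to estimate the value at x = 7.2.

Lagrange interpolation formula:
P(x) = Σ yᵢ × Lᵢ(x)
where Lᵢ(x) = Π_{j≠i} (x - xⱼ)/(xᵢ - xⱼ)

L_0(7.2) = (7.2 - 3)/(0 - 3) × (7.2 - 6)/(0 - 6) × (7.2 - 9)/(0 - 9) × (7.2 - 12)/(0 - 12) = 0.022400
L_1(7.2) = (7.2 - 0)/(3 - 0) × (7.2 - 6)/(3 - 6) × (7.2 - 9)/(3 - 9) × (7.2 - 12)/(3 - 12) = -0.153600
L_2(7.2) = (7.2 - 0)/(6 - 0) × (7.2 - 3)/(6 - 3) × (7.2 - 9)/(6 - 9) × (7.2 - 12)/(6 - 12) = 0.806400
L_3(7.2) = (7.2 - 0)/(9 - 0) × (7.2 - 3)/(9 - 3) × (7.2 - 6)/(9 - 6) × (7.2 - 12)/(9 - 12) = 0.358400
L_4(7.2) = (7.2 - 0)/(12 - 0) × (7.2 - 3)/(12 - 3) × (7.2 - 6)/(12 - 6) × (7.2 - 9)/(12 - 9) = -0.033600

P(7.2) = (-13)×L_0(7.2) + (-1)×L_1(7.2) + (-1)×L_2(7.2) + 25×L_3(7.2) + (-8)×L_4(7.2)
P(7.2) = 8.284800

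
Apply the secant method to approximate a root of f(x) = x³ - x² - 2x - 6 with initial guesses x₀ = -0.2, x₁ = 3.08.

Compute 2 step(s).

f(x) = x³ - x² - 2x - 6
x₀ = -0.2, x₁ = 3.08

Secant formula: x_{n+1} = x_n - f(x_n)(x_n - x_{n-1})/(f(x_n) - f(x_{n-1}))

Iteration 1:
  f(-0.200000) = -5.648000
  f(3.080000) = 7.571712
  x_2 = 3.080000 - 7.571712×(3.080000 - (-0.200000))/(7.571712 - (-5.648000))
       = 1.201350
Iteration 2:
  f(3.080000) = 7.571712
  f(1.201350) = -8.112103
  x_3 = 1.201350 - (-8.112103)×(1.201350 - 3.080000)/(-8.112103 - 7.571712)
       = 2.173040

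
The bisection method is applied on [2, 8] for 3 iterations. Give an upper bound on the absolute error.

Bisection error bound: |error| ≤ (b-a)/2^n
|error| ≤ (8 - 2)/2^3 = 6/2^3
|error| ≤ 0.7500000000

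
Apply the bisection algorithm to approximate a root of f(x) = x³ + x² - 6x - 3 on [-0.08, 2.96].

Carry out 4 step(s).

f(x) = x³ + x² - 6x - 3
Initial interval: [-0.08, 2.96]

Iteration 1:
  c_1 = (-0.080000 + 2.960000)/2 = 1.440000
  f(c_1) = f(1.440000) = -6.580416
  f(a) × f(c) ≥ 0, new interval: [1.440000, 2.960000]
Iteration 2:
  c_2 = (1.440000 + 2.960000)/2 = 2.200000
  f(c_2) = f(2.200000) = -0.712000
  f(a) × f(c) ≥ 0, new interval: [2.200000, 2.960000]
Iteration 3:
  c_3 = (2.200000 + 2.960000)/2 = 2.580000
  f(c_3) = f(2.580000) = 5.349912
  f(a) × f(c) < 0, new interval: [2.200000, 2.580000]
Iteration 4:
  c_4 = (2.200000 + 2.580000)/2 = 2.390000
  f(c_4) = f(2.390000) = 2.024019
  f(a) × f(c) < 0, new interval: [2.200000, 2.390000]

After 4 iteration(s), the approximation is c_4 = 2.390000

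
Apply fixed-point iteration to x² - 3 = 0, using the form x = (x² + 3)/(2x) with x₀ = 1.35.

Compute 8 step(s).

Equation: x² - 3 = 0
Fixed-point form: x = (x² + 3)/(2x)
x₀ = 1.35

x_1 = g(1.350000) = 1.786111
x_2 = g(1.786111) = 1.732869
x_3 = g(1.732869) = 1.732051
x_4 = g(1.732051) = 1.732051
x_5 = g(1.732051) = 1.732051
x_6 = g(1.732051) = 1.732051
x_7 = g(1.732051) = 1.732051
x_8 = g(1.732051) = 1.732051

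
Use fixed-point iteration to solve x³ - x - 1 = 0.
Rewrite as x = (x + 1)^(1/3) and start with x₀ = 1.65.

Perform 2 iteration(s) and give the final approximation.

Equation: x³ - x - 1 = 0
Fixed-point form: x = (x + 1)^(1/3)
x₀ = 1.65

x_1 = g(1.650000) = 1.383828
x_2 = g(1.383828) = 1.335852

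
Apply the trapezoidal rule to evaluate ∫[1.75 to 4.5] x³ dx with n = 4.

f(x) = x³
a = 1.75, b = 4.5, n = 4
h = (b - a)/n = 0.687500

Trapezoidal rule: (h/2)[f(x₀) + 2f(x₁) + 2f(x₂) + ... + f(xₙ)]

x_0 = 1.7500, f(x_0) = 5.359375, coefficient = 1
x_1 = 2.4375, f(x_1) = 14.482178, coefficient = 2
x_2 = 3.1250, f(x_2) = 30.517578, coefficient = 2
x_3 = 3.8125, f(x_3) = 55.415283, coefficient = 2
x_4 = 4.5000, f(x_4) = 91.125000, coefficient = 1

I ≈ (0.687500/2) × 297.314453 = 102.201843
Exact value: 100.170898
Error: 2.030945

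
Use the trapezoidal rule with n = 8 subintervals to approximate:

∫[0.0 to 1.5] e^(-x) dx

f(x) = e^(-x)
a = 0.0, b = 1.5, n = 8
h = (b - a)/n = 0.187500

Trapezoidal rule: (h/2)[f(x₀) + 2f(x₁) + 2f(x₂) + ... + f(xₙ)]

x_0 = 0.0000, f(x_0) = 1.000000, coefficient = 1
x_1 = 0.1875, f(x_1) = 0.829029, coefficient = 2
x_2 = 0.3750, f(x_2) = 0.687289, coefficient = 2
x_3 = 0.5625, f(x_3) = 0.569783, coefficient = 2
x_4 = 0.7500, f(x_4) = 0.472367, coefficient = 2
x_5 = 0.9375, f(x_5) = 0.391606, coefficient = 2
x_6 = 1.1250, f(x_6) = 0.324652, coefficient = 2
x_7 = 1.3125, f(x_7) = 0.269146, coefficient = 2
x_8 = 1.5000, f(x_8) = 0.223130, coefficient = 1

I ≈ (0.187500/2) × 8.310875 = 0.779144
Exact value: 0.776870
Error: 0.002275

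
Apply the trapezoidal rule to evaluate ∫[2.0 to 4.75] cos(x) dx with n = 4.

f(x) = cos(x)
a = 2.0, b = 4.75, n = 4
h = (b - a)/n = 0.687500

Trapezoidal rule: (h/2)[f(x₀) + 2f(x₁) + 2f(x₂) + ... + f(xₙ)]

x_0 = 2.0000, f(x_0) = -0.416147, coefficient = 1
x_1 = 2.6875, f(x_1) = -0.898659, coefficient = 2
x_2 = 3.3750, f(x_2) = -0.972884, coefficient = 2
x_3 = 4.0625, f(x_3) = -0.605098, coefficient = 2
x_4 = 4.7500, f(x_4) = 0.037602, coefficient = 1

I ≈ (0.687500/2) × -5.331827 = -1.832816
Exact value: -1.908590
Error: 0.075775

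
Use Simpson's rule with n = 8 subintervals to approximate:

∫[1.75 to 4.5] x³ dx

f(x) = x³
a = 1.75, b = 4.5, n = 8
h = (b - a)/n = 0.343750

Simpson's rule: (h/3)[f(x₀) + 4f(x₁) + 2f(x₂) + ... + f(xₙ)]

x_0 = 1.7500, f(x_0) = 5.359375, coefficient = 1
x_1 = 2.0938, f(x_1) = 9.178558, coefficient = 4
x_2 = 2.4375, f(x_2) = 14.482178, coefficient = 2
x_3 = 2.7812, f(x_3) = 21.513947, coefficient = 4
x_4 = 3.1250, f(x_4) = 30.517578, coefficient = 2
x_5 = 3.4688, f(x_5) = 41.736786, coefficient = 4
x_6 = 3.8125, f(x_6) = 55.415283, coefficient = 2
x_7 = 4.1562, f(x_7) = 71.796783, coefficient = 4
x_8 = 4.5000, f(x_8) = 91.125000, coefficient = 1

I ≈ (0.343750/3) × 874.218750 = 100.170898
Exact value: 100.170898
Error: 0.000000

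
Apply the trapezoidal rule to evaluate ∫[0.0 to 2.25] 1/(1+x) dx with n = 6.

f(x) = 1/(1+x)
a = 0.0, b = 2.25, n = 6
h = (b - a)/n = 0.375000

Trapezoidal rule: (h/2)[f(x₀) + 2f(x₁) + 2f(x₂) + ... + f(xₙ)]

x_0 = 0.0000, f(x_0) = 1.000000, coefficient = 1
x_1 = 0.3750, f(x_1) = 0.727273, coefficient = 2
x_2 = 0.7500, f(x_2) = 0.571429, coefficient = 2
x_3 = 1.1250, f(x_3) = 0.470588, coefficient = 2
x_4 = 1.5000, f(x_4) = 0.400000, coefficient = 2
x_5 = 1.8750, f(x_5) = 0.347826, coefficient = 2
x_6 = 2.2500, f(x_6) = 0.307692, coefficient = 1

I ≈ (0.375000/2) × 6.341924 = 1.189111
Exact value: 1.178655
Error: 0.010456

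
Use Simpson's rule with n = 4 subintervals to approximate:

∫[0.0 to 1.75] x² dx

f(x) = x²
a = 0.0, b = 1.75, n = 4
h = (b - a)/n = 0.437500

Simpson's rule: (h/3)[f(x₀) + 4f(x₁) + 2f(x₂) + ... + f(xₙ)]

x_0 = 0.0000, f(x_0) = 0.000000, coefficient = 1
x_1 = 0.4375, f(x_1) = 0.191406, coefficient = 4
x_2 = 0.8750, f(x_2) = 0.765625, coefficient = 2
x_3 = 1.3125, f(x_3) = 1.722656, coefficient = 4
x_4 = 1.7500, f(x_4) = 3.062500, coefficient = 1

I ≈ (0.437500/3) × 12.250000 = 1.786458
Exact value: 1.786458
Error: 0.000000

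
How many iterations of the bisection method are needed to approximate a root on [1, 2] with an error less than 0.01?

We need (b-a)/2^n ≤ 0.01
(2 - 1)/2^n ≤ 0.01
1/2^n ≤ 0.01
2^n ≥ 100
n ≥ log₂(100) = 6.64
n ≥ 7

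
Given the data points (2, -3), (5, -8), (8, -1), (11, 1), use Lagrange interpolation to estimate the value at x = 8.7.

Lagrange interpolation formula:
P(x) = Σ yᵢ × Lᵢ(x)
where Lᵢ(x) = Π_{j≠i} (x - xⱼ)/(xᵢ - xⱼ)

L_0(8.7) = (8.7 - 5)/(2 - 5) × (8.7 - 8)/(2 - 8) × (8.7 - 11)/(2 - 11) = 0.036772
L_1(8.7) = (8.7 - 2)/(5 - 2) × (8.7 - 8)/(5 - 8) × (8.7 - 11)/(5 - 11) = -0.199759
L_2(8.7) = (8.7 - 2)/(8 - 2) × (8.7 - 5)/(8 - 5) × (8.7 - 11)/(8 - 11) = 1.055870
L_3(8.7) = (8.7 - 2)/(11 - 2) × (8.7 - 5)/(11 - 5) × (8.7 - 8)/(11 - 8) = 0.107117

P(8.7) = (-3)×L_0(8.7) + (-8)×L_1(8.7) + (-1)×L_2(8.7) + 1×L_3(8.7)
P(8.7) = 0.539006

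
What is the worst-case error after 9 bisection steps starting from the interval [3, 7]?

Bisection error bound: |error| ≤ (b-a)/2^n
|error| ≤ (7 - 3)/2^9 = 4/2^9
|error| ≤ 0.0078125000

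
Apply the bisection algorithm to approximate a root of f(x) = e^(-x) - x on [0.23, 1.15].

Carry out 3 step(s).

f(x) = e^(-x) - x
Initial interval: [0.23, 1.15]

Iteration 1:
  c_1 = (0.230000 + 1.150000)/2 = 0.690000
  f(c_1) = f(0.690000) = -0.188424
  f(a) × f(c) < 0, new interval: [0.230000, 0.690000]
Iteration 2:
  c_2 = (0.230000 + 0.690000)/2 = 0.460000
  f(c_2) = f(0.460000) = 0.171284
  f(a) × f(c) ≥ 0, new interval: [0.460000, 0.690000]
Iteration 3:
  c_3 = (0.460000 + 0.690000)/2 = 0.575000
  f(c_3) = f(0.575000) = -0.012295
  f(a) × f(c) < 0, new interval: [0.460000, 0.575000]

After 3 iteration(s), the approximation is c_3 = 0.575000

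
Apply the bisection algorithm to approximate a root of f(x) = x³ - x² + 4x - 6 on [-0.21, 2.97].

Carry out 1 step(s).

f(x) = x³ - x² + 4x - 6
Initial interval: [-0.21, 2.97]

Iteration 1:
  c_1 = (-0.210000 + 2.970000)/2 = 1.380000
  f(c_1) = f(1.380000) = 0.243672
  f(a) × f(c) < 0, new interval: [-0.210000, 1.380000]

After 1 iteration(s), the approximation is c_1 = 1.380000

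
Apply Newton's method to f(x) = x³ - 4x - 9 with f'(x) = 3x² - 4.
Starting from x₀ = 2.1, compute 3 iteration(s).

f(x) = x³ - 4x - 9
f'(x) = 3x² - 4
x₀ = 2.1

Newton-Raphson formula: x_{n+1} = x_n - f(x_n)/f'(x_n)

Iteration 1:
  f(2.100000) = -8.139000
  f'(2.100000) = 9.230000
  x_1 = 2.100000 - (-8.139000)/9.230000 = 2.981798
Iteration 2:
  f(2.981798) = 5.584341
  f'(2.981798) = 22.673367
  x_2 = 2.981798 - 5.584341/22.673367 = 2.735503
Iteration 3:
  f(2.735503) = 0.527699
  f'(2.735503) = 18.448935
  x_3 = 2.735503 - 0.527699/18.448935 = 2.706900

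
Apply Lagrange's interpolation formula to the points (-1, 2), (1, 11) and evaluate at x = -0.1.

Lagrange interpolation formula:
P(x) = Σ yᵢ × Lᵢ(x)
where Lᵢ(x) = Π_{j≠i} (x - xⱼ)/(xᵢ - xⱼ)

L_0(-0.1) = (-0.1 - 1)/(-1 - 1) = 0.550000
L_1(-0.1) = (-0.1 - (-1))/(1 - (-1)) = 0.450000

P(-0.1) = 2×L_0(-0.1) + 11×L_1(-0.1)
P(-0.1) = 6.050000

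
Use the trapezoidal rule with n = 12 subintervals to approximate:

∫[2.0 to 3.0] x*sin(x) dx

f(x) = x*sin(x)
a = 2.0, b = 3.0, n = 12
h = (b - a)/n = 0.083333

Trapezoidal rule: (h/2)[f(x₀) + 2f(x₁) + 2f(x₂) + ... + f(xₙ)]

x_0 = 2.0000, f(x_0) = 1.818595, coefficient = 1
x_1 = 2.0833, f(x_1) = 1.815632, coefficient = 2
x_2 = 2.1667, f(x_2) = 1.793264, coefficient = 2
x_3 = 2.2500, f(x_3) = 1.750665, coefficient = 2
x_4 = 2.3333, f(x_4) = 1.687200, coefficient = 2
x_5 = 2.4167, f(x_5) = 1.602443, coefficient = 2
x_6 = 2.5000, f(x_6) = 1.496180, coefficient = 2
x_7 = 2.5833, f(x_7) = 1.368419, coefficient = 2
x_8 = 2.6667, f(x_8) = 1.219394, coefficient = 2
x_9 = 2.7500, f(x_9) = 1.049568, coefficient = 2
x_10 = 2.8333, f(x_10) = 0.859635, coefficient = 2
x_11 = 2.9167, f(x_11) = 0.650516, coefficient = 2
x_12 = 3.0000, f(x_12) = 0.423360, coefficient = 1

I ≈ (0.083333/2) × 32.827787 = 1.367824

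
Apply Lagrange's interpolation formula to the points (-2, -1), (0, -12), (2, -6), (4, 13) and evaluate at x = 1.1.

Lagrange interpolation formula:
P(x) = Σ yᵢ × Lᵢ(x)
where Lᵢ(x) = Π_{j≠i} (x - xⱼ)/(xᵢ - xⱼ)

L_0(1.1) = (1.1 - 0)/(-2 - 0) × (1.1 - 2)/(-2 - 2) × (1.1 - 4)/(-2 - 4) = -0.059812
L_1(1.1) = (1.1 - (-2))/(0 - (-2)) × (1.1 - 2)/(0 - 2) × (1.1 - 4)/(0 - 4) = 0.505687
L_2(1.1) = (1.1 - (-2))/(2 - (-2)) × (1.1 - 0)/(2 - 0) × (1.1 - 4)/(2 - 4) = 0.618063
L_3(1.1) = (1.1 - (-2))/(4 - (-2)) × (1.1 - 0)/(4 - 0) × (1.1 - 2)/(4 - 2) = -0.063938

P(1.1) = (-1)×L_0(1.1) + (-12)×L_1(1.1) + (-6)×L_2(1.1) + 13×L_3(1.1)
P(1.1) = -10.548000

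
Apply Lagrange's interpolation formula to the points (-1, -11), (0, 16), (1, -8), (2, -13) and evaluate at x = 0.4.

Lagrange interpolation formula:
P(x) = Σ yᵢ × Lᵢ(x)
where Lᵢ(x) = Π_{j≠i} (x - xⱼ)/(xᵢ - xⱼ)

L_0(0.4) = (0.4 - 0)/(-1 - 0) × (0.4 - 1)/(-1 - 1) × (0.4 - 2)/(-1 - 2) = -0.064000
L_1(0.4) = (0.4 - (-1))/(0 - (-1)) × (0.4 - 1)/(0 - 1) × (0.4 - 2)/(0 - 2) = 0.672000
L_2(0.4) = (0.4 - (-1))/(1 - (-1)) × (0.4 - 0)/(1 - 0) × (0.4 - 2)/(1 - 2) = 0.448000
L_3(0.4) = (0.4 - (-1))/(2 - (-1)) × (0.4 - 0)/(2 - 0) × (0.4 - 1)/(2 - 1) = -0.056000

P(0.4) = (-11)×L_0(0.4) + 16×L_1(0.4) + (-8)×L_2(0.4) + (-13)×L_3(0.4)
P(0.4) = 8.600000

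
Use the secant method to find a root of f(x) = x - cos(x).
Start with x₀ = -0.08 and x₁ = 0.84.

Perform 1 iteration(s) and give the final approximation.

f(x) = x - cos(x)
x₀ = -0.08, x₁ = 0.84

Secant formula: x_{n+1} = x_n - f(x_n)(x_n - x_{n-1})/(f(x_n) - f(x_{n-1}))

Iteration 1:
  f(-0.080000) = -1.076802
  f(0.840000) = 0.172537
  x_2 = 0.840000 - 0.172537×(0.840000 - (-0.080000))/(0.172537 - (-1.076802))
       = 0.712945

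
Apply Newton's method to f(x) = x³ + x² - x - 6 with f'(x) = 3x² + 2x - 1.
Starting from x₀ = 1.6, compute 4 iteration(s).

f(x) = x³ + x² - x - 6
f'(x) = 3x² + 2x - 1
x₀ = 1.6

Newton-Raphson formula: x_{n+1} = x_n - f(x_n)/f'(x_n)

Iteration 1:
  f(1.600000) = -0.944000
  f'(1.600000) = 9.880000
  x_1 = 1.600000 - (-0.944000)/9.880000 = 1.695547
Iteration 2:
  f(1.695547) = 0.053821
  f'(1.695547) = 11.015728
  x_2 = 1.695547 - 0.053821/11.015728 = 1.690661
Iteration 3:
  f(1.690661) = 0.000145
  f'(1.690661) = 10.956322
  x_3 = 1.690661 - 0.000145/10.956322 = 1.690647
Iteration 4:
  f(1.690647) = 0.000000
  f'(1.690647) = 10.956161
  x_4 = 1.690647 - 0.000000/10.956161 = 1.690647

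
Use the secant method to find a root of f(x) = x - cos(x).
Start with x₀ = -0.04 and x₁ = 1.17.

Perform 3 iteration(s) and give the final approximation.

f(x) = x - cos(x)
x₀ = -0.04, x₁ = 1.17

Secant formula: x_{n+1} = x_n - f(x_n)(x_n - x_{n-1})/(f(x_n) - f(x_{n-1}))

Iteration 1:
  f(-0.040000) = -1.039200
  f(1.170000) = 0.779848
  x_2 = 1.170000 - 0.779848×(1.170000 - (-0.040000))/(0.779848 - (-1.039200))
       = 0.651258
Iteration 2:
  f(1.170000) = 0.779848
  f(0.651258) = -0.144064
  x_3 = 0.651258 - (-0.144064)×(0.651258 - 1.170000)/(-0.144064 - 0.779848)
       = 0.732144
Iteration 3:
  f(0.651258) = -0.144064
  f(0.732144) = -0.011598
  x_4 = 0.732144 - (-0.011598)×(0.732144 - 0.651258)/(-0.011598 - (-0.144064))
       = 0.739227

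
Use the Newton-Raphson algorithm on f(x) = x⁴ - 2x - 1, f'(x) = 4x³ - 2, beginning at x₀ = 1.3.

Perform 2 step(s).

f(x) = x⁴ - 2x - 1
f'(x) = 4x³ - 2
x₀ = 1.3

Newton-Raphson formula: x_{n+1} = x_n - f(x_n)/f'(x_n)

Iteration 1:
  f(1.300000) = -0.743900
  f'(1.300000) = 6.788000
  x_1 = 1.300000 - (-0.743900)/6.788000 = 1.409590
Iteration 2:
  f(1.409590) = 0.128771
  f'(1.409590) = 9.203116
  x_2 = 1.409590 - 0.128771/9.203116 = 1.395598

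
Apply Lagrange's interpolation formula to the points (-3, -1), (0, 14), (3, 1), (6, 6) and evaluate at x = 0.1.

Lagrange interpolation formula:
P(x) = Σ yᵢ × Lᵢ(x)
where Lᵢ(x) = Π_{j≠i} (x - xⱼ)/(xᵢ - xⱼ)

L_0(0.1) = (0.1 - 0)/(-3 - 0) × (0.1 - 3)/(-3 - 3) × (0.1 - 6)/(-3 - 6) = -0.010562
L_1(0.1) = (0.1 - (-3))/(0 - (-3)) × (0.1 - 3)/(0 - 3) × (0.1 - 6)/(0 - 6) = 0.982241
L_2(0.1) = (0.1 - (-3))/(3 - (-3)) × (0.1 - 0)/(3 - 0) × (0.1 - 6)/(3 - 6) = 0.033870
L_3(0.1) = (0.1 - (-3))/(6 - (-3)) × (0.1 - 0)/(6 - 0) × (0.1 - 3)/(6 - 3) = -0.005549

P(0.1) = (-1)×L_0(0.1) + 14×L_1(0.1) + 1×L_2(0.1) + 6×L_3(0.1)
P(0.1) = 13.762506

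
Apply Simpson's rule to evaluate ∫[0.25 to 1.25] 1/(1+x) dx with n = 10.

f(x) = 1/(1+x)
a = 0.25, b = 1.25, n = 10
h = (b - a)/n = 0.100000

Simpson's rule: (h/3)[f(x₀) + 4f(x₁) + 2f(x₂) + ... + f(xₙ)]

x_0 = 0.2500, f(x_0) = 0.800000, coefficient = 1
x_1 = 0.3500, f(x_1) = 0.740741, coefficient = 4
x_2 = 0.4500, f(x_2) = 0.689655, coefficient = 2
x_3 = 0.5500, f(x_3) = 0.645161, coefficient = 4
x_4 = 0.6500, f(x_4) = 0.606061, coefficient = 2
x_5 = 0.7500, f(x_5) = 0.571429, coefficient = 4
x_6 = 0.8500, f(x_6) = 0.540541, coefficient = 2
x_7 = 0.9500, f(x_7) = 0.512821, coefficient = 4
x_8 = 1.0500, f(x_8) = 0.487805, coefficient = 2
x_9 = 1.1500, f(x_9) = 0.465116, coefficient = 4
x_10 = 1.2500, f(x_10) = 0.444444, coefficient = 1

I ≈ (0.100000/3) × 17.633636 = 0.587788
Exact value: 0.587787
Error: 0.000001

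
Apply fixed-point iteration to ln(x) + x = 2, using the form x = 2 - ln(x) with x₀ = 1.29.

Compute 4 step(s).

Equation: ln(x) + x = 2
Fixed-point form: x = 2 - ln(x)
x₀ = 1.29

x_1 = g(1.290000) = 1.745358
x_2 = g(1.745358) = 1.443040
x_3 = g(1.443040) = 1.633248
x_4 = g(1.633248) = 1.509430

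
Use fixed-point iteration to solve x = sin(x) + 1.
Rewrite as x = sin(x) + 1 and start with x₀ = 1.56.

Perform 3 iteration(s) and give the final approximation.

Equation: x = sin(x) + 1
Fixed-point form: x = sin(x) + 1
x₀ = 1.56

x_1 = g(1.560000) = 1.999942
x_2 = g(1.999942) = 1.909322
x_3 = g(1.909322) = 1.943245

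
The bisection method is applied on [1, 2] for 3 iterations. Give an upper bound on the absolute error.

Bisection error bound: |error| ≤ (b-a)/2^n
|error| ≤ (2 - 1)/2^3 = 1/2^3
|error| ≤ 0.1250000000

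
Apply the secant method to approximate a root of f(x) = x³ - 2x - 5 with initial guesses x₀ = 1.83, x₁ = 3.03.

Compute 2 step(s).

f(x) = x³ - 2x - 5
x₀ = 1.83, x₁ = 3.03

Secant formula: x_{n+1} = x_n - f(x_n)(x_n - x_{n-1})/(f(x_n) - f(x_{n-1}))

Iteration 1:
  f(1.830000) = -2.531513
  f(3.030000) = 16.758127
  x_2 = 3.030000 - 16.758127×(3.030000 - 1.830000)/(16.758127 - (-2.531513))
       = 1.987484
Iteration 2:
  f(3.030000) = 16.758127
  f(1.987484) = -1.124219
  x_3 = 1.987484 - (-1.124219)×(1.987484 - 3.030000)/(-1.124219 - 16.758127)
       = 2.053025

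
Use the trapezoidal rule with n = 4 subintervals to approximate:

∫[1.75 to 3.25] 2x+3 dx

f(x) = 2x+3
a = 1.75, b = 3.25, n = 4
h = (b - a)/n = 0.375000

Trapezoidal rule: (h/2)[f(x₀) + 2f(x₁) + 2f(x₂) + ... + f(xₙ)]

x_0 = 1.7500, f(x_0) = 6.500000, coefficient = 1
x_1 = 2.1250, f(x_1) = 7.250000, coefficient = 2
x_2 = 2.5000, f(x_2) = 8.000000, coefficient = 2
x_3 = 2.8750, f(x_3) = 8.750000, coefficient = 2
x_4 = 3.2500, f(x_4) = 9.500000, coefficient = 1

I ≈ (0.375000/2) × 64.000000 = 12.000000
Exact value: 12.000000
Error: 0.000000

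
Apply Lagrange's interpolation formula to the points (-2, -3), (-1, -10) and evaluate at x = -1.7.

Lagrange interpolation formula:
P(x) = Σ yᵢ × Lᵢ(x)
where Lᵢ(x) = Π_{j≠i} (x - xⱼ)/(xᵢ - xⱼ)

L_0(-1.7) = (-1.7 - (-1))/(-2 - (-1)) = 0.700000
L_1(-1.7) = (-1.7 - (-2))/(-1 - (-2)) = 0.300000

P(-1.7) = (-3)×L_0(-1.7) + (-10)×L_1(-1.7)
P(-1.7) = -5.100000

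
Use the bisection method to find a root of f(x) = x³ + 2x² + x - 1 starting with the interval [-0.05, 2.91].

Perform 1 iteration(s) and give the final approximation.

f(x) = x³ + 2x² + x - 1
Initial interval: [-0.05, 2.91]

Iteration 1:
  c_1 = (-0.050000 + 2.910000)/2 = 1.430000
  f(c_1) = f(1.430000) = 7.444007
  f(a) × f(c) < 0, new interval: [-0.050000, 1.430000]

After 1 iteration(s), the approximation is c_1 = 1.430000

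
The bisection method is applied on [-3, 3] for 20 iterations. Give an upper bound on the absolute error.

Bisection error bound: |error| ≤ (b-a)/2^n
|error| ≤ (3 - (-3))/2^20 = 6/2^20
|error| ≤ 0.0000057220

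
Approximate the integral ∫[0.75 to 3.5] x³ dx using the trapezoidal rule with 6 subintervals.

f(x) = x³
a = 0.75, b = 3.5, n = 6
h = (b - a)/n = 0.458333

Trapezoidal rule: (h/2)[f(x₀) + 2f(x₁) + 2f(x₂) + ... + f(xₙ)]

x_0 = 0.7500, f(x_0) = 0.421875, coefficient = 1
x_1 = 1.2083, f(x_1) = 1.764251, coefficient = 2
x_2 = 1.6667, f(x_2) = 4.629630, coefficient = 2
x_3 = 2.1250, f(x_3) = 9.595703, coefficient = 2
x_4 = 2.5833, f(x_4) = 17.240162, coefficient = 2
x_5 = 3.0417, f(x_5) = 28.140697, coefficient = 2
x_6 = 3.5000, f(x_6) = 42.875000, coefficient = 1

I ≈ (0.458333/2) × 166.037760 = 38.050320
Exact value: 37.436523
Error: 0.613797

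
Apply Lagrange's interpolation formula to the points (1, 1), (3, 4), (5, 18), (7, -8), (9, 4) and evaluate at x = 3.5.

Lagrange interpolation formula:
P(x) = Σ yᵢ × Lᵢ(x)
where Lᵢ(x) = Π_{j≠i} (x - xⱼ)/(xᵢ - xⱼ)

L_0(3.5) = (3.5 - 3)/(1 - 3) × (3.5 - 5)/(1 - 5) × (3.5 - 7)/(1 - 7) × (3.5 - 9)/(1 - 9) = -0.037598
L_1(3.5) = (3.5 - 1)/(3 - 1) × (3.5 - 5)/(3 - 5) × (3.5 - 7)/(3 - 7) × (3.5 - 9)/(3 - 9) = 0.751953
L_2(3.5) = (3.5 - 1)/(5 - 1) × (3.5 - 3)/(5 - 3) × (3.5 - 7)/(5 - 7) × (3.5 - 9)/(5 - 9) = 0.375977
L_3(3.5) = (3.5 - 1)/(7 - 1) × (3.5 - 3)/(7 - 3) × (3.5 - 5)/(7 - 5) × (3.5 - 9)/(7 - 9) = -0.107422
L_4(3.5) = (3.5 - 1)/(9 - 1) × (3.5 - 3)/(9 - 3) × (3.5 - 5)/(9 - 5) × (3.5 - 7)/(9 - 7) = 0.017090

P(3.5) = 1×L_0(3.5) + 4×L_1(3.5) + 18×L_2(3.5) + (-8)×L_3(3.5) + 4×L_4(3.5)
P(3.5) = 10.665527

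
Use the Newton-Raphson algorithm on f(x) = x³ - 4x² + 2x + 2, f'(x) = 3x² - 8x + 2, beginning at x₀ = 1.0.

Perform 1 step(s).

f(x) = x³ - 4x² + 2x + 2
f'(x) = 3x² - 8x + 2
x₀ = 1.0

Newton-Raphson formula: x_{n+1} = x_n - f(x_n)/f'(x_n)

Iteration 1:
  f(1.000000) = 1.000000
  f'(1.000000) = -3.000000
  x_1 = 1.000000 - 1.000000/(-3.000000) = 1.333333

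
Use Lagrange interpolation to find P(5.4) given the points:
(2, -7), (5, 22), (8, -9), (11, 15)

Lagrange interpolation formula:
P(x) = Σ yᵢ × Lᵢ(x)
where Lᵢ(x) = Π_{j≠i} (x - xⱼ)/(xᵢ - xⱼ)

L_0(5.4) = (5.4 - 5)/(2 - 5) × (5.4 - 8)/(2 - 8) × (5.4 - 11)/(2 - 11) = -0.035951
L_1(5.4) = (5.4 - 2)/(5 - 2) × (5.4 - 8)/(5 - 8) × (5.4 - 11)/(5 - 11) = 0.916741
L_2(5.4) = (5.4 - 2)/(8 - 2) × (5.4 - 5)/(8 - 5) × (5.4 - 11)/(8 - 11) = 0.141037
L_3(5.4) = (5.4 - 2)/(11 - 2) × (5.4 - 5)/(11 - 5) × (5.4 - 8)/(11 - 8) = -0.021827

P(5.4) = (-7)×L_0(5.4) + 22×L_1(5.4) + (-9)×L_2(5.4) + 15×L_3(5.4)
P(5.4) = 18.823210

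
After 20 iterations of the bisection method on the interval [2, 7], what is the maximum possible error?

Bisection error bound: |error| ≤ (b-a)/2^n
|error| ≤ (7 - 2)/2^20 = 5/2^20
|error| ≤ 0.0000047684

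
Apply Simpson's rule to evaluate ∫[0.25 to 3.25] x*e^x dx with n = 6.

f(x) = x*e^x
a = 0.25, b = 3.25, n = 6
h = (b - a)/n = 0.500000

Simpson's rule: (h/3)[f(x₀) + 4f(x₁) + 2f(x₂) + ... + f(xₙ)]

x_0 = 0.2500, f(x_0) = 0.321006, coefficient = 1
x_1 = 0.7500, f(x_1) = 1.587750, coefficient = 4
x_2 = 1.2500, f(x_2) = 4.362929, coefficient = 2
x_3 = 1.7500, f(x_3) = 10.070555, coefficient = 4
x_4 = 2.2500, f(x_4) = 21.347406, coefficient = 2
x_5 = 2.7500, f(x_5) = 43.017238, coefficient = 4
x_6 = 3.2500, f(x_6) = 83.818605, coefficient = 1

I ≈ (0.500000/3) × 354.262449 = 59.043742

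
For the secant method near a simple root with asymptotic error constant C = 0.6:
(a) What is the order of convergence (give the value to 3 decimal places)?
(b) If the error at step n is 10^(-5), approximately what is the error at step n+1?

(a) Secant method has superlinear convergence with order φ = (1+√5)/2 ≈ 1.618.
    This means |e_{n+1}| ≈ C|e_n|^1.618.

(b) With |e_n| = 10^(-5) and C = 0.6:
    |e_{n+1}| ≈ 0.6 × (10^(-5))^1.618 = 0.6 × 10^(-8.09)

(a) ≈ 1.618 (golden ratio); (b) |e_{n+1}| ≈ 4.875e-09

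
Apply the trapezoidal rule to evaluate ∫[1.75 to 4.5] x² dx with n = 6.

f(x) = x²
a = 1.75, b = 4.5, n = 6
h = (b - a)/n = 0.458333

Trapezoidal rule: (h/2)[f(x₀) + 2f(x₁) + 2f(x₂) + ... + f(xₙ)]

x_0 = 1.7500, f(x_0) = 3.062500, coefficient = 1
x_1 = 2.2083, f(x_1) = 4.876736, coefficient = 2
x_2 = 2.6667, f(x_2) = 7.111111, coefficient = 2
x_3 = 3.1250, f(x_3) = 9.765625, coefficient = 2
x_4 = 3.5833, f(x_4) = 12.840278, coefficient = 2
x_5 = 4.0417, f(x_5) = 16.335069, coefficient = 2
x_6 = 4.5000, f(x_6) = 20.250000, coefficient = 1

I ≈ (0.458333/2) × 125.170139 = 28.684823
Exact value: 28.588542
Error: 0.096282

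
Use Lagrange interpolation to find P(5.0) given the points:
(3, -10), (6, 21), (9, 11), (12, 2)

Lagrange interpolation formula:
P(x) = Σ yᵢ × Lᵢ(x)
where Lᵢ(x) = Π_{j≠i} (x - xⱼ)/(xᵢ - xⱼ)

L_0(5.0) = (5.0 - 6)/(3 - 6) × (5.0 - 9)/(3 - 9) × (5.0 - 12)/(3 - 12) = 0.172840
L_1(5.0) = (5.0 - 3)/(6 - 3) × (5.0 - 9)/(6 - 9) × (5.0 - 12)/(6 - 12) = 1.037037
L_2(5.0) = (5.0 - 3)/(9 - 3) × (5.0 - 6)/(9 - 6) × (5.0 - 12)/(9 - 12) = -0.259259
L_3(5.0) = (5.0 - 3)/(12 - 3) × (5.0 - 6)/(12 - 6) × (5.0 - 9)/(12 - 9) = 0.049383

P(5.0) = (-10)×L_0(5.0) + 21×L_1(5.0) + 11×L_2(5.0) + 2×L_3(5.0)
P(5.0) = 17.296296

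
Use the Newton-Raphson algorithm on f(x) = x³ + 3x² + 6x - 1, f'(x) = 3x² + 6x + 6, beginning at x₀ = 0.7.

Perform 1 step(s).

f(x) = x³ + 3x² + 6x - 1
f'(x) = 3x² + 6x + 6
x₀ = 0.7

Newton-Raphson formula: x_{n+1} = x_n - f(x_n)/f'(x_n)

Iteration 1:
  f(0.700000) = 5.013000
  f'(0.700000) = 11.670000
  x_1 = 0.700000 - 5.013000/11.670000 = 0.270437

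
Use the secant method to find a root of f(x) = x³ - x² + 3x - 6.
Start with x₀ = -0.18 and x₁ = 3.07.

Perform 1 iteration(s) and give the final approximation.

f(x) = x³ - x² + 3x - 6
x₀ = -0.18, x₁ = 3.07

Secant formula: x_{n+1} = x_n - f(x_n)(x_n - x_{n-1})/(f(x_n) - f(x_{n-1}))

Iteration 1:
  f(-0.180000) = -6.578232
  f(3.070000) = 22.719543
  x_2 = 3.070000 - 22.719543×(3.070000 - (-0.180000))/(22.719543 - (-6.578232))
       = 0.549723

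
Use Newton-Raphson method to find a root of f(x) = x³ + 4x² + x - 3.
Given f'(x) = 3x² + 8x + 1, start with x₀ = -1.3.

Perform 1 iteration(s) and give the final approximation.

f(x) = x³ + 4x² + x - 3
f'(x) = 3x² + 8x + 1
x₀ = -1.3

Newton-Raphson formula: x_{n+1} = x_n - f(x_n)/f'(x_n)

Iteration 1:
  f(-1.300000) = 0.263000
  f'(-1.300000) = -4.330000
  x_1 = -1.300000 - 0.263000/(-4.330000) = -1.239261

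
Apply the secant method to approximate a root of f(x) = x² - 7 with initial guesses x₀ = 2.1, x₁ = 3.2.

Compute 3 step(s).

f(x) = x² - 7
x₀ = 2.1, x₁ = 3.2

Secant formula: x_{n+1} = x_n - f(x_n)(x_n - x_{n-1})/(f(x_n) - f(x_{n-1}))

Iteration 1:
  f(2.100000) = -2.590000
  f(3.200000) = 3.240000
  x_2 = 3.200000 - 3.240000×(3.200000 - 2.100000)/(3.240000 - (-2.590000))
       = 2.588679
Iteration 2:
  f(3.200000) = 3.240000
  f(2.588679) = -0.298740
  x_3 = 2.588679 - (-0.298740)×(2.588679 - 3.200000)/(-0.298740 - 3.240000)
       = 2.640287
Iteration 3:
  f(2.588679) = -0.298740
  f(2.640287) = -0.028885
  x_4 = 2.640287 - (-0.028885)×(2.640287 - 2.588679)/(-0.028885 - (-0.298740))
       = 2.645811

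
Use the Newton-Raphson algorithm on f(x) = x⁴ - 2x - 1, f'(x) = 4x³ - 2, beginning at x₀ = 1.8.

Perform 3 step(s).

f(x) = x⁴ - 2x - 1
f'(x) = 4x³ - 2
x₀ = 1.8

Newton-Raphson formula: x_{n+1} = x_n - f(x_n)/f'(x_n)

Iteration 1:
  f(1.800000) = 5.897600
  f'(1.800000) = 21.328000
  x_1 = 1.800000 - 5.897600/21.328000 = 1.523481
Iteration 2:
  f(1.523481) = 1.340051
  f'(1.523481) = 12.143960
  x_2 = 1.523481 - 1.340051/12.143960 = 1.413134
Iteration 3:
  f(1.413134) = 0.161530
  f'(1.413134) = 9.287812
  x_3 = 1.413134 - 0.161530/9.287812 = 1.395742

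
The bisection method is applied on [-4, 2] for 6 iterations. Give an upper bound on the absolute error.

Bisection error bound: |error| ≤ (b-a)/2^n
|error| ≤ (2 - (-4))/2^6 = 6/2^6
|error| ≤ 0.0937500000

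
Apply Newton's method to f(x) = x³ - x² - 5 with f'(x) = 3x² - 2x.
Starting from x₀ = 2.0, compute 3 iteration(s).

f(x) = x³ - x² - 5
f'(x) = 3x² - 2x
x₀ = 2.0

Newton-Raphson formula: x_{n+1} = x_n - f(x_n)/f'(x_n)

Iteration 1:
  f(2.000000) = -1.000000
  f'(2.000000) = 8.000000
  x_1 = 2.000000 - (-1.000000)/8.000000 = 2.125000
Iteration 2:
  f(2.125000) = 0.080078
  f'(2.125000) = 9.296875
  x_2 = 2.125000 - 0.080078/9.296875 = 2.116387
Iteration 3:
  f(2.116387) = 0.000398
  f'(2.116387) = 9.204503
  x_3 = 2.116387 - 0.000398/9.204503 = 2.116343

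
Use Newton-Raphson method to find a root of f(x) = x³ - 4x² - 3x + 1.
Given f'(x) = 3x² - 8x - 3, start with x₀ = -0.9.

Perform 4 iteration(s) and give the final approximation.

f(x) = x³ - 4x² - 3x + 1
f'(x) = 3x² - 8x - 3
x₀ = -0.9

Newton-Raphson formula: x_{n+1} = x_n - f(x_n)/f'(x_n)

Iteration 1:
  f(-0.900000) = -0.269000
  f'(-0.900000) = 6.630000
  x_1 = -0.900000 - (-0.269000)/6.630000 = -0.859427
Iteration 2:
  f(-0.859427) = -0.010963
  f'(-0.859427) = 6.091258
  x_2 = -0.859427 - (-0.010963)/6.091258 = -0.857627
Iteration 3:
  f(-0.857627) = -0.000021
  f'(-0.857627) = 6.067590
  x_3 = -0.857627 - (-0.000021)/6.067590 = -0.857624
Iteration 4:
  f(-0.857624) = 0.000000
  f'(-0.857624) = 6.067544
  x_4 = -0.857624 - 0.000000/6.067544 = -0.857624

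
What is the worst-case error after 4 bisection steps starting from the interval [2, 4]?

Bisection error bound: |error| ≤ (b-a)/2^n
|error| ≤ (4 - 2)/2^4 = 2/2^4
|error| ≤ 0.1250000000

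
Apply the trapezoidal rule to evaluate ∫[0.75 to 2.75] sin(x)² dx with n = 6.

f(x) = sin(x)²
a = 0.75, b = 2.75, n = 6
h = (b - a)/n = 0.333333

Trapezoidal rule: (h/2)[f(x₀) + 2f(x₁) + 2f(x₂) + ... + f(xₙ)]

x_0 = 0.7500, f(x_0) = 0.464631, coefficient = 1
x_1 = 1.0833, f(x_1) = 0.780615, coefficient = 2
x_2 = 1.4167, f(x_2) = 0.976432, coefficient = 2
x_3 = 1.7500, f(x_3) = 0.968228, coefficient = 2
x_4 = 2.0833, f(x_4) = 0.759518, coefficient = 2
x_5 = 2.4167, f(x_5) = 0.439675, coefficient = 2
x_6 = 2.7500, f(x_6) = 0.145665, coefficient = 1

I ≈ (0.333333/2) × 8.459232 = 1.409872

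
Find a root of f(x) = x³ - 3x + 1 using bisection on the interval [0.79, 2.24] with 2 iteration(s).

f(x) = x³ - 3x + 1
Initial interval: [0.79, 2.24]

Iteration 1:
  c_1 = (0.790000 + 2.240000)/2 = 1.515000
  f(c_1) = f(1.515000) = -0.067734
  f(a) × f(c) ≥ 0, new interval: [1.515000, 2.240000]
Iteration 2:
  c_2 = (1.515000 + 2.240000)/2 = 1.877500
  f(c_2) = f(1.877500) = 1.985699
  f(a) × f(c) < 0, new interval: [1.515000, 1.877500]

After 2 iteration(s), the approximation is c_2 = 1.877500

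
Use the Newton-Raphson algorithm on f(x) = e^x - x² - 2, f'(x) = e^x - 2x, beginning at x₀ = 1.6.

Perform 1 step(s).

f(x) = e^x - x² - 2
f'(x) = e^x - 2x
x₀ = 1.6

Newton-Raphson formula: x_{n+1} = x_n - f(x_n)/f'(x_n)

Iteration 1:
  f(1.600000) = 0.393032
  f'(1.600000) = 1.753032
  x_1 = 1.600000 - 0.393032/1.753032 = 1.375799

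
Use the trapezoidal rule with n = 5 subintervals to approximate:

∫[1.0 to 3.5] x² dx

f(x) = x²
a = 1.0, b = 3.5, n = 5
h = (b - a)/n = 0.500000

Trapezoidal rule: (h/2)[f(x₀) + 2f(x₁) + 2f(x₂) + ... + f(xₙ)]

x_0 = 1.0000, f(x_0) = 1.000000, coefficient = 1
x_1 = 1.5000, f(x_1) = 2.250000, coefficient = 2
x_2 = 2.0000, f(x_2) = 4.000000, coefficient = 2
x_3 = 2.5000, f(x_3) = 6.250000, coefficient = 2
x_4 = 3.0000, f(x_4) = 9.000000, coefficient = 2
x_5 = 3.5000, f(x_5) = 12.250000, coefficient = 1

I ≈ (0.500000/2) × 56.250000 = 14.062500
Exact value: 13.958333
Error: 0.104167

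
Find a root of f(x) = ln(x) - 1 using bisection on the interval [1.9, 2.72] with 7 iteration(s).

f(x) = ln(x) - 1
Initial interval: [1.9, 2.72]

Iteration 1:
  c_1 = (1.900000 + 2.720000)/2 = 2.310000
  f(c_1) = f(2.310000) = -0.162752
  f(a) × f(c) ≥ 0, new interval: [2.310000, 2.720000]
Iteration 2:
  c_2 = (2.310000 + 2.720000)/2 = 2.515000
  f(c_2) = f(2.515000) = -0.077727
  f(a) × f(c) ≥ 0, new interval: [2.515000, 2.720000]
Iteration 3:
  c_3 = (2.515000 + 2.720000)/2 = 2.617500
  f(c_3) = f(2.617500) = -0.037780
  f(a) × f(c) ≥ 0, new interval: [2.617500, 2.720000]
Iteration 4:
  c_4 = (2.617500 + 2.720000)/2 = 2.668750
  f(c_4) = f(2.668750) = -0.018390
  f(a) × f(c) ≥ 0, new interval: [2.668750, 2.720000]
Iteration 5:
  c_5 = (2.668750 + 2.720000)/2 = 2.694375
  f(c_5) = f(2.694375) = -0.008834
  f(a) × f(c) ≥ 0, new interval: [2.694375, 2.720000]
Iteration 6:
  c_6 = (2.694375 + 2.720000)/2 = 2.707187
  f(c_6) = f(2.707187) = -0.004090
  f(a) × f(c) ≥ 0, new interval: [2.707187, 2.720000]
Iteration 7:
  c_7 = (2.707187 + 2.720000)/2 = 2.713594
  f(c_7) = f(2.713594) = -0.001726
  f(a) × f(c) ≥ 0, new interval: [2.713594, 2.720000]

After 7 iteration(s), the approximation is c_7 = 2.713594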